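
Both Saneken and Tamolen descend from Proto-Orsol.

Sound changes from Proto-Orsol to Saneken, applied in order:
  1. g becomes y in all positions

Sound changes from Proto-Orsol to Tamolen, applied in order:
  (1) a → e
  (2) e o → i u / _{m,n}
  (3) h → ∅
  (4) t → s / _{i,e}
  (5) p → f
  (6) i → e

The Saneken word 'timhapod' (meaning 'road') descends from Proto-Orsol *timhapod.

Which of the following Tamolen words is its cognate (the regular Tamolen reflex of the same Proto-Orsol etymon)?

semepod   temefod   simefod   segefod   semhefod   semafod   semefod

Tamolen: start from *timhapod.
  rule 1 (vowel merger): timhapod → timhepod
  rule 2: no change — timhepod
  rule 3 (h-loss): timhepod → timepod
  rule 4 (palatalisation): timepod → simepod
  rule 5 (unconditioned shift): simepod → simefod
  rule 6 (vowel merger): simefod → semefod
  ⇒ Tamolen semefod

semefod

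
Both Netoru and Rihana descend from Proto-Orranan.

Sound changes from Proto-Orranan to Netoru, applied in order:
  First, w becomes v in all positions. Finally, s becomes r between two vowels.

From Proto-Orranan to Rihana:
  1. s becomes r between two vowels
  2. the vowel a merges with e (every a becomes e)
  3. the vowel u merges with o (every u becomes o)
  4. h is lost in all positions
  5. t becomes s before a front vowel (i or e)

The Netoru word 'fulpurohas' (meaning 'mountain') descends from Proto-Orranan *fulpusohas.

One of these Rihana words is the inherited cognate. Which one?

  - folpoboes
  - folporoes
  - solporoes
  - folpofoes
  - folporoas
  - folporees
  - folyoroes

Rihana: *fulpusohas
  fulpusohas → fulpurohas   [rhotacism]
  fulpurohas → fulpurohes   [vowel merger]
  fulpurohes → folporohes   [vowel merger]
  folporohes → folporoes   [h-loss]
  folporoes (rule 5 does not apply)
  giving Rihana folporoes.
Among the options, 'folporoes' alone shows every Rihana change applied in order.

folporoes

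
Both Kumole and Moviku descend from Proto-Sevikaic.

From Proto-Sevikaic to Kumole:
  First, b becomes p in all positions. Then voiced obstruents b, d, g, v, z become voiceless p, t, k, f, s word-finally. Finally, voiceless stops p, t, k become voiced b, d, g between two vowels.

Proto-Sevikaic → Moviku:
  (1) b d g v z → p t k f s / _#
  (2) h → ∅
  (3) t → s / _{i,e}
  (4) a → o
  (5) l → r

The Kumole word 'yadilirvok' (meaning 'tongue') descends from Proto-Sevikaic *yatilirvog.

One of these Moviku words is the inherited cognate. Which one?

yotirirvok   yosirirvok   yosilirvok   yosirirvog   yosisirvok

yosirirvok

Moviku: *yatilirvog
  yatilirvog → yatilirvok   [final devoicing]
  yatilirvok (rule 2 does not apply)
  yatilirvok → yasilirvok   [palatalisation]
  yasilirvok → yosilirvok   [vowel merger]
  yosilirvok → yosirirvok   [unconditioned shift]
  giving Moviku yosirirvok.
The other candidates each miss or misapply at least one Moviku change.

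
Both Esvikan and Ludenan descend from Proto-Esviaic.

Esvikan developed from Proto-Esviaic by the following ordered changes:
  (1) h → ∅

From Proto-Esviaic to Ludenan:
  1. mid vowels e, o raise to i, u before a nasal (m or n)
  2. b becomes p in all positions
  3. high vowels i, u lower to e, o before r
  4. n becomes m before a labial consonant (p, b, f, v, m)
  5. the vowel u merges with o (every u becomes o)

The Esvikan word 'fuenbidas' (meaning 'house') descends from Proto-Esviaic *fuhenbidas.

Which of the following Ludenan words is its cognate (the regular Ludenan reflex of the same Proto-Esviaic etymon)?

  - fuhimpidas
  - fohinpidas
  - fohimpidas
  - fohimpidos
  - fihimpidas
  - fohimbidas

fohimpidas

Ludenan: *fuhenbidas
  fuhenbidas → fuhinbidas   [pre-nasal raising]
  fuhinbidas → fuhinpidas   [unconditioned shift]
  fuhinpidas (rule 3 does not apply)
  fuhinpidas → fuhimpidas   [nasal place assimilation]
  fuhimpidas → fohimpidas   [vowel merger]
  giving Ludenan fohimpidas.
Among the options, 'fohimpidas' alone shows every Ludenan change applied in order.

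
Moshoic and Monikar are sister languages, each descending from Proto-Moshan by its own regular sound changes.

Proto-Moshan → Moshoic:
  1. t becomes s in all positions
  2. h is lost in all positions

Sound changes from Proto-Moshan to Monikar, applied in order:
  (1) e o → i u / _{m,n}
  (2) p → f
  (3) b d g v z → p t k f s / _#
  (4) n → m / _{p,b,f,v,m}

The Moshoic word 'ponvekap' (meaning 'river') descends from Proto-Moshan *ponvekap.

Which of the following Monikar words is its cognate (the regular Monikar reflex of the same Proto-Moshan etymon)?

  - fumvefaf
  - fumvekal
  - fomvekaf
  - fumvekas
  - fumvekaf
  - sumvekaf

Monikar: *ponvekap
  ponvekap → punvekap   [pre-nasal raising]
  punvekap → funvekaf   [unconditioned shift]
  funvekaf (rule 3 does not apply)
  funvekaf → fumvekaf   [nasal place assimilation]
  giving Monikar fumvekaf.
Only 'fumvekaf' matches the regular Monikar development of *ponvekap.

fumvekaf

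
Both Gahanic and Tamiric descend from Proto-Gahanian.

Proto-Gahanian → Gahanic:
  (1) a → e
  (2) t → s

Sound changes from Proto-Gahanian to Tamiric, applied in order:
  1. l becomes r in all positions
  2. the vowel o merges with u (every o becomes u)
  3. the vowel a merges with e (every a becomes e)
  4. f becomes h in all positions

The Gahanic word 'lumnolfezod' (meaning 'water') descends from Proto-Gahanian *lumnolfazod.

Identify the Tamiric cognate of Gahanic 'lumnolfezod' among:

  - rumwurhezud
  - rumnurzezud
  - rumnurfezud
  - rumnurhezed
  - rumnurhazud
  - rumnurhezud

Tamiric: *lumnolfazod > rumnorfazod > rumnurfazud > rumnurfezud > rumnurhezud  (by unconditioned shift, vowel merger, vowel merger, unconditioned shift)

rumnurhezud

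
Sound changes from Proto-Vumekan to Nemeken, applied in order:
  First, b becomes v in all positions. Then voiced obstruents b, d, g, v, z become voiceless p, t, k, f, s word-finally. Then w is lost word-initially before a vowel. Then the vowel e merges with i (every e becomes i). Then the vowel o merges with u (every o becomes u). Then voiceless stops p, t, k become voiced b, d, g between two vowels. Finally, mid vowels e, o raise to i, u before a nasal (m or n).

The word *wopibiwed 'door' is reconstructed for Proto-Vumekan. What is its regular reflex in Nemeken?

ubiviwit

Nemeken: *wopibiwed > wopiviwed > wopiviwet > opiviwet > opiviwit > upiviwit > ubiviwit  (by unconditioned shift, final devoicing, glide loss, vowel merger, vowel merger, intervocalic voicing)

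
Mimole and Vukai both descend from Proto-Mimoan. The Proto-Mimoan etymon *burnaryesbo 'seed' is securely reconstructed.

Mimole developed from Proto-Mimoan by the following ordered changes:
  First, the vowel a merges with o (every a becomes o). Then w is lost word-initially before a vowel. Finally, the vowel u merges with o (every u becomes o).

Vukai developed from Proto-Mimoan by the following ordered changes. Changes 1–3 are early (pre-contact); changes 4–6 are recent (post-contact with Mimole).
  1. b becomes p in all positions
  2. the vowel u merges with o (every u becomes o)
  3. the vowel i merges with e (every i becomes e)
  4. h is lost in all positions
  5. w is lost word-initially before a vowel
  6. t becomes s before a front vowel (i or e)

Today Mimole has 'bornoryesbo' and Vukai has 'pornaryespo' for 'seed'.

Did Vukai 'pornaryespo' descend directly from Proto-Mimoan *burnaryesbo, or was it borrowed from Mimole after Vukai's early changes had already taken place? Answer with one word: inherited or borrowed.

inherited

If inherited, *burnaryesbo would pass through all of Vukai's changes:
Vukai: start from *burnaryesbo.
  rule 1 (unconditioned shift): burnaryesbo → purnaryespo
  rule 2 (vowel merger): purnaryespo → pornaryespo
  rule 3: no change — pornaryespo
  rule 4: no change — pornaryespo
  rule 5: no change — pornaryespo
  rule 6: no change — pornaryespo
  ⇒ Vukai pornaryespo
If borrowed from Mimole 'bornoryesbo' after the early changes, it would undergo only the recent ones:
  rule 4 (h-loss): no change (bornoryesbo)
  rule 5 (glide loss): no change (bornoryesbo)
  rule 6 (palatalisation): no change (bornoryesbo)
  ⇒ as a loan: bornoryesbo
Vukai 'pornaryespo' matches the inherited outcome exactly, so it is an inherited cognate, not a loan.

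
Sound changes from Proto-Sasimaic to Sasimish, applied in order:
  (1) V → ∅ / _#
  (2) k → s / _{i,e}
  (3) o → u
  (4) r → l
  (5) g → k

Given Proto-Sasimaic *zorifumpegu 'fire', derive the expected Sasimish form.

zulifumpek

Sasimish: *zorifumpegu
  zorifumpegu → zorifumpeg   [apocope]
  zorifumpeg (rule 2 does not apply)
  zorifumpeg → zurifumpeg   [vowel merger]
  zurifumpeg → zulifumpeg   [unconditioned shift]
  zulifumpeg → zulifumpek   [unconditioned shift]
  giving Sasimish zulifumpek.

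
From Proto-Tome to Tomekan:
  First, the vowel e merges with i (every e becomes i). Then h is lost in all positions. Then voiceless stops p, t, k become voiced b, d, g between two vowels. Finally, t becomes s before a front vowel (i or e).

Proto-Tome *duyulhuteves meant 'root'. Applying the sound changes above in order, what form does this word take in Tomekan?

Tomekan: *duyulhuteves > duyulhutivis > duyulutivis > duyuludivis  (by vowel merger, h-loss, intervocalic voicing)

duyuludivis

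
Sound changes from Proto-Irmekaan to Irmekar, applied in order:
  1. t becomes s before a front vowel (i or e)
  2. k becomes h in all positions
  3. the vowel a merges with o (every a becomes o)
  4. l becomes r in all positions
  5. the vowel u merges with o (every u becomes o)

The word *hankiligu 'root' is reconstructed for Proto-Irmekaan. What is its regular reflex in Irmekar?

Irmekar: *hankiligu > hanhiligu > honhiligu > honhirigu > honhirigo  (by unconditioned shift, vowel merger, unconditioned shift, vowel merger)

honhirigo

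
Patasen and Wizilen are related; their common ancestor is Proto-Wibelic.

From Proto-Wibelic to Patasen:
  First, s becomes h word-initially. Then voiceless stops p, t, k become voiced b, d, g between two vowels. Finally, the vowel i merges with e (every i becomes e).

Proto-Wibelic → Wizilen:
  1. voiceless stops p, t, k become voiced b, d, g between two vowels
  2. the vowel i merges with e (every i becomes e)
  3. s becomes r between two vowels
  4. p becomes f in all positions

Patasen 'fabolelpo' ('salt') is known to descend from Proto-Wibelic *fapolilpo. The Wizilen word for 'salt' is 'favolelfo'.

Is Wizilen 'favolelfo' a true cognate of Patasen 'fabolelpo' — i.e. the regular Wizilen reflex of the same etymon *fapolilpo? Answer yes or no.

no

Derive the expected Wizilen reflex of *fapolilpo:
Wizilen: *fapolilpo
  fapolilpo → fabolilpo   [intervocalic voicing]
  fabolilpo → fabolelpo   [vowel merger]
  fabolelpo (rule 3 does not apply)
  fabolelpo → fabolelfo   [unconditioned shift]
  giving Wizilen fabolelfo.
The regular Wizilen reflex would be 'fabolelfo', but the attested form is 'favolelfo'. The correspondence is irregular, so they are not cognates (the Wizilen form has a different source).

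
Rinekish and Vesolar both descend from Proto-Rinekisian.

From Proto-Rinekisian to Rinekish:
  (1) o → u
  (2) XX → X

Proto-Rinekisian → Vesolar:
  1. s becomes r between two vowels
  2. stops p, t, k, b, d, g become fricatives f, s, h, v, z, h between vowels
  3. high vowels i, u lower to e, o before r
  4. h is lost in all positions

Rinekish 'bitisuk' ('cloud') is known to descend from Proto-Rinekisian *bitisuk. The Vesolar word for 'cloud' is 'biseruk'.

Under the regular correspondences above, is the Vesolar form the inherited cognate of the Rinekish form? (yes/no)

yes

Derive the expected Vesolar reflex of *bitisuk:
Vesolar: *bitisuk > bitiruk > bisiruk > biseruk  (by rhotacism, intervocalic lenition, pre-rhotic lowering)
Vesolar 'biseruk' matches the regular reflex exactly, so the pair is cognate.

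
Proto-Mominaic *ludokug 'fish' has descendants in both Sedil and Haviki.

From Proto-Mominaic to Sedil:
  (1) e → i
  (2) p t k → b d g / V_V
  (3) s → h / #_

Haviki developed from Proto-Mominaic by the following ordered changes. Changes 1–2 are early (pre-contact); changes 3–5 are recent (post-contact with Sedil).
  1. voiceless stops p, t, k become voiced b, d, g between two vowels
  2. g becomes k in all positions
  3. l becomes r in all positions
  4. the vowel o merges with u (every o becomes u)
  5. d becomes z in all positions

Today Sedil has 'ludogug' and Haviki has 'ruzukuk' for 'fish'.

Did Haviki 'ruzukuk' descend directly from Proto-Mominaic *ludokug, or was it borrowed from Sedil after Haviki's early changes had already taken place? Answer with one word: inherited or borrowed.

inherited

If inherited, *ludokug would pass through all of Haviki's changes:
Haviki: *ludokug
  ludokug → ludogug   [intervocalic voicing]
  ludogug → ludokuk   [unconditioned shift]
  ludokuk → rudokuk   [unconditioned shift]
  rudokuk → rudukuk   [vowel merger]
  rudukuk → ruzukuk   [unconditioned shift]
  giving Haviki ruzukuk.
If borrowed from Sedil 'ludogug' after the early changes, it would undergo only the recent ones:
  rule 3 (unconditioned shift): ludogug → rudogug
  rule 4 (vowel merger): rudogug → rudugug
  rule 5 (unconditioned shift): rudugug → ruzugug
  ⇒ as a loan: ruzugug
Haviki 'ruzukuk' matches the inherited outcome exactly, so it is an inherited cognate, not a loan.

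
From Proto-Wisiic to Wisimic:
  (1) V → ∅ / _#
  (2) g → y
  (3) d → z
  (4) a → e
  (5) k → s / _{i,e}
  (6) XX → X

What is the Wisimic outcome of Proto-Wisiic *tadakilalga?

tezesilely

Wisimic: *tadakilalga > tadakilalg > tadakilaly > tazakilaly > tezekilely > tezesilely  (by apocope, unconditioned shift, unconditioned shift, vowel merger, palatalisation)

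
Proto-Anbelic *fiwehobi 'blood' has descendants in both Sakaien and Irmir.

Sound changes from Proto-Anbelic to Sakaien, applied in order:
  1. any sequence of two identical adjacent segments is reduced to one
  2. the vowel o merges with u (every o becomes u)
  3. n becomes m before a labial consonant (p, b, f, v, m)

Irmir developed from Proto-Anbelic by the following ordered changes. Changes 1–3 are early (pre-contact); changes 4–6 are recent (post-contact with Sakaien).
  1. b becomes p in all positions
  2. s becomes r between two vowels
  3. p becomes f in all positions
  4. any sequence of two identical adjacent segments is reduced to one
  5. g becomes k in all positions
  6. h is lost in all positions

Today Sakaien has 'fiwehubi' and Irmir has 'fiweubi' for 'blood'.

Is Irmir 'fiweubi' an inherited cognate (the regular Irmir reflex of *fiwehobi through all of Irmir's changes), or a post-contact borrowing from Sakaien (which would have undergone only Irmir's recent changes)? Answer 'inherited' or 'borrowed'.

borrowed

If inherited, *fiwehobi would pass through all of Irmir's changes:
Irmir: *fiwehobi
  fiwehobi → fiwehopi   [unconditioned shift]
  fiwehopi (rule 2 does not apply)
  fiwehopi → fiwehofi   [unconditioned shift]
  fiwehofi (rule 4 does not apply)
  fiwehofi (rule 5 does not apply)
  fiwehofi → fiweofi   [h-loss]
  giving Irmir fiweofi.
If borrowed from Sakaien 'fiwehubi' after the early changes, it would undergo only the recent ones:
  rule 4 (degemination): no change (fiwehubi)
  rule 5 (unconditioned shift): no change (fiwehubi)
  rule 6 (h-loss): fiwehubi → fiweubi
  ⇒ as a loan: fiweubi
Irmir 'fiweubi' matches the loan outcome 'fiweubi', not the inherited 'fiweofi' — it skipped the early Irmir changes, so it was borrowed from Sakaien.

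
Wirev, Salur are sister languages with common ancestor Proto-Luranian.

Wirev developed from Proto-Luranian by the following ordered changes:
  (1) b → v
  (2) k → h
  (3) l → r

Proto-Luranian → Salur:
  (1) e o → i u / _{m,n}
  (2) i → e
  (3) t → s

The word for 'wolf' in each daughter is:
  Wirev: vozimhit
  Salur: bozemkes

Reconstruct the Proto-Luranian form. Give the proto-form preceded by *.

Position 8: Wirev has t, Salur has s. Wirev preserves t here (none of its changes turn any other segment into t), so the proto-segment is *t.
Position 1: Wirev has v, Salur has b. Salur preserves b here (none of its changes turn any other segment into b), so the proto-segment is *b.
This points to *bozimkit. Verify forward in each daughter:
Wirev: *bozimkit > vozimkit > vozimhit  (by unconditioned shift, unconditioned shift)
Salur: *bozimkit
  bozimkit (rule 1 does not apply)
  bozimkit → bozemket   [vowel merger]
  bozemket → bozemkes   [unconditioned shift]
  giving Salur bozemkes.
*bozimkit is the unique common source.

*bozimkit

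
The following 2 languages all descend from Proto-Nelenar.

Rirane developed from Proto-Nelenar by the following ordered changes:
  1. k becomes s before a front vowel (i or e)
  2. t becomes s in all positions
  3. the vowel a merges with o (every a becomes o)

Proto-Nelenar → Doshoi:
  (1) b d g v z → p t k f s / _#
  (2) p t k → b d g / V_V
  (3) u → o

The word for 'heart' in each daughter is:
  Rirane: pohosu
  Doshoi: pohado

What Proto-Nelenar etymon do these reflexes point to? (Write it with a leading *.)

*pohatu

Position 4: Rirane has o, Doshoi has a. Doshoi preserves a here (none of its changes turn any other segment into a), so the proto-segment is *a.
Position 6: Rirane has u, Doshoi has o. Rirane preserves u here (none of its changes turn any other segment into u), so the proto-segment is *u.
Continuing position by position gives *pohatu; check it forward:
Rirane: start from *pohatu.
  rule 1: no change — pohatu
  rule 2 (unconditioned shift): pohatu → pohasu
  rule 3 (vowel merger): pohasu → pohosu
  ⇒ Rirane pohosu
Doshoi: *pohatu > pohadu > pohado  (by intervocalic voicing, vowel merger)
No other proto-form is consistent with every reflex, so the reconstruction is *pohatu.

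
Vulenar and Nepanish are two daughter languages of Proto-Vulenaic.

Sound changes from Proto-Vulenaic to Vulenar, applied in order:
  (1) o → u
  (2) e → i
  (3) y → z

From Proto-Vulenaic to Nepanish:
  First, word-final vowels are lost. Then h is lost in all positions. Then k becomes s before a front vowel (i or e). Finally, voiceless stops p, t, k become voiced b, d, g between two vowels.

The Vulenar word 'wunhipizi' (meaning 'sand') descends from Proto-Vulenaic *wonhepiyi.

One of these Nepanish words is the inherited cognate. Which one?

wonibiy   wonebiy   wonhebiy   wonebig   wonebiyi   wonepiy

wonebiy

Nepanish: *wonhepiyi
  wonhepiyi → wonhepiy   [apocope]
  wonhepiy → wonepiy   [h-loss]
  wonepiy (rule 3 does not apply)
  wonepiy → wonebiy   [intervocalic voicing]
  giving Nepanish wonebiy.
Only 'wonebiy' matches the regular Nepanish development of *wonhepiyi.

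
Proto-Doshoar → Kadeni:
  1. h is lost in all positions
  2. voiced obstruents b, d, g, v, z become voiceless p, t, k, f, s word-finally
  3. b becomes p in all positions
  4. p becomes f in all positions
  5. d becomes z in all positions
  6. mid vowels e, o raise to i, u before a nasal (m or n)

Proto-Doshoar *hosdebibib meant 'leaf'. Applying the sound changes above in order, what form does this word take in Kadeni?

oszefifif

Kadeni: start from *hosdebibib.
  rule 1 (h-loss): hosdebibib → osdebibib
  rule 2 (final devoicing): osdebibib → osdebibip
  rule 3 (unconditioned shift): osdebibip → osdepipip
  rule 4 (unconditioned shift): osdepipip → osdefifif
  rule 5 (unconditioned shift): osdefifif → oszefifif
  rule 6: no change — oszefifif
  ⇒ Kadeni oszefifif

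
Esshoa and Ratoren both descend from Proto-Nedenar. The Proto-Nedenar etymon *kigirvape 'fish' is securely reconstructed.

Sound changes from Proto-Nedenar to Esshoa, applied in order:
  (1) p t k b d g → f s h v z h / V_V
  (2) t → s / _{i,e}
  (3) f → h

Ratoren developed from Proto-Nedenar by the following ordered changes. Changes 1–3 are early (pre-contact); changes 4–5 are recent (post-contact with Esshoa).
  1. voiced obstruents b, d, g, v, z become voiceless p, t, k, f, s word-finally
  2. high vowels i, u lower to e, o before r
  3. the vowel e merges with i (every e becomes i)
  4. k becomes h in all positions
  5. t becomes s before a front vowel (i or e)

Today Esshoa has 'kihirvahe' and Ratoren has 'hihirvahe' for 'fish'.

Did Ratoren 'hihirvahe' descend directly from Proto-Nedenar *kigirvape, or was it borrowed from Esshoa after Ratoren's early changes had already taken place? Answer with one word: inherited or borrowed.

borrowed

If inherited, *kigirvape would pass through all of Ratoren's changes:
Ratoren: start from *kigirvape.
  rule 1: no change — kigirvape
  rule 2 (pre-rhotic lowering): kigirvape → kigervape
  rule 3 (vowel merger): kigervape → kigirvapi
  rule 4 (unconditioned shift): kigirvapi → higirvapi
  rule 5: no change — higirvapi
  ⇒ Ratoren higirvapi
If borrowed from Esshoa 'kihirvahe' after the early changes, it would undergo only the recent ones:
  rule 4 (unconditioned shift): kihirvahe → hihirvahe
  rule 5 (palatalisation): no change (hihirvahe)
  ⇒ as a loan: hihirvahe
Ratoren 'hihirvahe' matches the loan outcome 'hihirvahe', not the inherited 'higirvapi' — it skipped the early Ratoren changes, so it was borrowed from Esshoa.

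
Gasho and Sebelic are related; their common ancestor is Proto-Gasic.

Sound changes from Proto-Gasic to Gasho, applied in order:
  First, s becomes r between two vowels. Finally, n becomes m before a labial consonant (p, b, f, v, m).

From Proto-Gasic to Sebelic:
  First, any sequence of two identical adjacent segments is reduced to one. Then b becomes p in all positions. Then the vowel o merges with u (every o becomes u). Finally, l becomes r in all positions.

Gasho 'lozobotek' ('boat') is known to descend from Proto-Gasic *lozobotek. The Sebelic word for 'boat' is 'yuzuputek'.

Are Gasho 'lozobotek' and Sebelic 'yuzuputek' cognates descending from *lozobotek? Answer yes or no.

no

Derive the expected Sebelic reflex of *lozobotek:
Sebelic: start from *lozobotek.
  rule 1: no change — lozobotek
  rule 2 (unconditioned shift): lozobotek → lozopotek
  rule 3 (vowel merger): lozopotek → luzuputek
  rule 4 (unconditioned shift): luzuputek → ruzuputek
  ⇒ Sebelic ruzuputek
The regular Sebelic reflex would be 'ruzuputek', but the attested form is 'yuzuputek'. The correspondence is irregular, so they are not cognates (the Sebelic form has a different source).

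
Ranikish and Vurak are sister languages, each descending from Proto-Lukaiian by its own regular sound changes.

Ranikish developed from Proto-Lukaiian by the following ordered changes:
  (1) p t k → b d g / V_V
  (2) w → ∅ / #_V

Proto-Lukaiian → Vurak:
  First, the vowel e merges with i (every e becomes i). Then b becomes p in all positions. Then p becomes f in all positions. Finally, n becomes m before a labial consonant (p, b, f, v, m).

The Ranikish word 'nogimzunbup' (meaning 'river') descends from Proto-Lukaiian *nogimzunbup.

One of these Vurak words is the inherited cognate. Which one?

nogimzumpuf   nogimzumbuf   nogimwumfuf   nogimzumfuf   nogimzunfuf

Vurak: *nogimzunbup
  nogimzunbup (rule 1 does not apply)
  nogimzunbup → nogimzunpup   [unconditioned shift]
  nogimzunpup → nogimzunfuf   [unconditioned shift]
  nogimzunfuf → nogimzumfuf   [nasal place assimilation]
  giving Vurak nogimzumfuf.

nogimzumfuf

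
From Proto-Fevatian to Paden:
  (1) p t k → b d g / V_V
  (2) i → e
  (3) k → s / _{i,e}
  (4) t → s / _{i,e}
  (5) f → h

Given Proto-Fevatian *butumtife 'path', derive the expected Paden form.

Paden: *butumtife
  butumtife → budumtife   [intervocalic voicing]
  budumtife → budumtefe   [vowel merger]
  budumtefe (rule 3 does not apply)
  budumtefe → budumsefe   [palatalisation]
  budumsefe → budumsehe   [unconditioned shift]
  giving Paden budumsehe.

budumsehe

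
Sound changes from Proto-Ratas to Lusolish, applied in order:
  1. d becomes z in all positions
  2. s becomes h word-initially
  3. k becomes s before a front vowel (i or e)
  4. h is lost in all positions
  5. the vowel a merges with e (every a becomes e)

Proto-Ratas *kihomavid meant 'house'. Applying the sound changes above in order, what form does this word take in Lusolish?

Lusolish: *kihomavid > kihomaviz > sihomaviz > siomaviz > siomeviz  (by unconditioned shift, palatalisation, h-loss, vowel merger)

siomeviz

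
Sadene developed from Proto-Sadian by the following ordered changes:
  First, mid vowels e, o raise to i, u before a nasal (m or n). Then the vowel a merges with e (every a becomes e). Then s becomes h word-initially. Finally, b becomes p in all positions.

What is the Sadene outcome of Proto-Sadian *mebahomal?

mepehumel

Sadene: start from *mebahomal.
  rule 1 (pre-nasal raising): mebahomal → mebahumal
  rule 2 (vowel merger): mebahumal → mebehumel
  rule 3: no change — mebehumel
  rule 4 (unconditioned shift): mebehumel → mepehumel
  ⇒ Sadene mepehumel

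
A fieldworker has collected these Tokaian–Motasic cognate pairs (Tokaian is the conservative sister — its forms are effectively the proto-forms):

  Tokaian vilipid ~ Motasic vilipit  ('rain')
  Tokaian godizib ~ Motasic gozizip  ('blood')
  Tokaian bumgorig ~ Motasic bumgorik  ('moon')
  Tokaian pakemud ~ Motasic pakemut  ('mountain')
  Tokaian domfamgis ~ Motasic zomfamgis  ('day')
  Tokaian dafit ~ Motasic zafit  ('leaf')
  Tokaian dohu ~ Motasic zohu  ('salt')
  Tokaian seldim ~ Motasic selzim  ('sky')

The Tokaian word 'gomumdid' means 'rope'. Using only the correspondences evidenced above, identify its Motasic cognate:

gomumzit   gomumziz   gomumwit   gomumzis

gomumzit

seldim ~ selzim — Tokaian d corresponds to Motasic z after a consonant, before a front vowel.
vilipid ~ vilipit, pakemud ~ pakemut — Tokaian d corresponds to Motasic t word-finally.
Applying these to Tokaian 'gomumdid':
  gomumdid → gomumzid   (d→z after a consonant, before a front vowel)
  gomumzid → gomumzit   (d→t word-finally)
So the Motasic cognate is 'gomumzit'.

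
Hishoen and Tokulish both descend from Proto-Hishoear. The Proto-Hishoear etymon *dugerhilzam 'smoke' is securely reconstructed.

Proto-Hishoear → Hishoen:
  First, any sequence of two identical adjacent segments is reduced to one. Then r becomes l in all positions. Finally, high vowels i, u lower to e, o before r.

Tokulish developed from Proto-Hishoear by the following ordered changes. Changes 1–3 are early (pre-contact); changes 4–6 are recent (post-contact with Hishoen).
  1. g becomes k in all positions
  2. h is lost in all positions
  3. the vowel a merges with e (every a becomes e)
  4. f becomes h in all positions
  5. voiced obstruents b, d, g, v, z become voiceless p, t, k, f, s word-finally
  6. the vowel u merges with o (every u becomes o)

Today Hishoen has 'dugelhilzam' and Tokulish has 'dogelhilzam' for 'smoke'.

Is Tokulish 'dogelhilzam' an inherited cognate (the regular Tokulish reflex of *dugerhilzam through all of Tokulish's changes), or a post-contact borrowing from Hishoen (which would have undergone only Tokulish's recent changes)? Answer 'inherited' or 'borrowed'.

borrowed

If inherited, *dugerhilzam would pass through all of Tokulish's changes:
Tokulish: *dugerhilzam
  dugerhilzam → dukerhilzam   [unconditioned shift]
  dukerhilzam → dukerilzam   [h-loss]
  dukerilzam → dukerilzem   [vowel merger]
  dukerilzem (rule 4 does not apply)
  dukerilzem (rule 5 does not apply)
  dukerilzem → dokerilzem   [vowel merger]
  giving Tokulish dokerilzem.
If borrowed from Hishoen 'dugelhilzam' after the early changes, it would undergo only the recent ones:
  rule 4 (unconditioned shift): no change (dugelhilzam)
  rule 5 (final devoicing): no change (dugelhilzam)
  rule 6 (vowel merger): dugelhilzam → dogelhilzam
  ⇒ as a loan: dogelhilzam
Tokulish 'dogelhilzam' matches the loan outcome 'dogelhilzam', not the inherited 'dokerilzem' — it skipped the early Tokulish changes, so it was borrowed from Hishoen.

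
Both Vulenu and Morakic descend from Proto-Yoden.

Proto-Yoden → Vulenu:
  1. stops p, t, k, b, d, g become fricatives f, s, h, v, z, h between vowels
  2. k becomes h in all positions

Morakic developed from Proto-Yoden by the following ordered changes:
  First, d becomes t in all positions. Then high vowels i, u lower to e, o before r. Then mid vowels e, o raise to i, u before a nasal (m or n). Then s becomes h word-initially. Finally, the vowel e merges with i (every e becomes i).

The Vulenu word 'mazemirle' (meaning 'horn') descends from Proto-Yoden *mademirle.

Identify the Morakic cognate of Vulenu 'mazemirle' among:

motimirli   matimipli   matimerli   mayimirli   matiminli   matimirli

matimirli

Morakic: start from *mademirle.
  rule 1 (unconditioned shift): mademirle → matemirle
  rule 2 (pre-rhotic lowering): matemirle → matemerle
  rule 3 (pre-nasal raising): matemerle → matimerle
  rule 4: no change — matimerle
  rule 5 (vowel merger): matimerle → matimirli
  ⇒ Morakic matimirli
The other candidates each miss or misapply at least one Morakic change.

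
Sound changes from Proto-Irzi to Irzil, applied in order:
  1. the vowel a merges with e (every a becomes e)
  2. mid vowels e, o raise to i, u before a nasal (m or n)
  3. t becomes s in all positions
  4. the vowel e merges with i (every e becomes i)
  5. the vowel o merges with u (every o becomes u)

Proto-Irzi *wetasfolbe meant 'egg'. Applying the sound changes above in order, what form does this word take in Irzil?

wisisfulbi

Irzil: *wetasfolbe
  wetasfolbe → wetesfolbe   [vowel merger]
  wetesfolbe (rule 2 does not apply)
  wetesfolbe → wesesfolbe   [unconditioned shift]
  wesesfolbe → wisisfolbi   [vowel merger]
  wisisfolbi → wisisfulbi   [vowel merger]
  giving Irzil wisisfulbi.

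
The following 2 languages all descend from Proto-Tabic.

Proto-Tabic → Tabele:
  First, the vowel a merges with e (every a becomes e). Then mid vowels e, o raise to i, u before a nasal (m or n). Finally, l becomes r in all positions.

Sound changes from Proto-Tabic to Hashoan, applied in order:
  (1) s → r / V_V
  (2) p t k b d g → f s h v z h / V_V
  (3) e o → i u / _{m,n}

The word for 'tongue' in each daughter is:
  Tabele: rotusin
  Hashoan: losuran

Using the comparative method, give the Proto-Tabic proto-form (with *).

Position 1: Tabele has r, Hashoan has l. Hashoan preserves l here (none of its changes turn any other segment into l), so the proto-segment is *l.
Position 5: Tabele has s, Hashoan has r. Tabele preserves s here (none of its changes turn any other segment into s), so the proto-segment is *s.
Position 6: Tabele has i, Hashoan has a. Hashoan preserves a here (none of its changes turn any other segment into a), so the proto-segment is *a.
Verify the candidate proto-form against each daughter:
Tabele: *lotusan > lotusen > lotusin > rotusin  (by vowel merger, pre-nasal raising, unconditioned shift)
Hashoan: start from *lotusan.
  rule 1 (rhotacism): lotusan → loturan
  rule 2 (intervocalic lenition): loturan → losuran
  rule 3: no change — losuran
  ⇒ Hashoan losuran
Only *lotusan yields all of Tabele rotusin, Hashoan losuran.

*lotusan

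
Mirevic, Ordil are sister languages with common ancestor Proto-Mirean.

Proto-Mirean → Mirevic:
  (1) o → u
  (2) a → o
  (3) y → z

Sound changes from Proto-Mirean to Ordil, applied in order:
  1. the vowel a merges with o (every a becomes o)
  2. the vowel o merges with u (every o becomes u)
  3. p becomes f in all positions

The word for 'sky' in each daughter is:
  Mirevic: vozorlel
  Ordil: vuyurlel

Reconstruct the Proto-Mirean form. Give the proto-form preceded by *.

Position 3: Mirevic has z, Ordil has y. Ordil preserves y here (none of its changes turn any other segment into y), so the proto-segment is *y.
Position 4: Mirevic has o, Ordil has u. In Mirevic, o can only continue *a, so the proto-segment is *a.
Continuing position by position gives *vayarlel; check it forward:
Mirevic: *vayarlel > voyorlel > vozorlel  (by vowel merger, unconditioned shift)
Ordil: start from *vayarlel.
  rule 1 (vowel merger): vayarlel → voyorlel
  rule 2 (vowel merger): voyorlel → vuyurlel
  rule 3: no change — vuyurlel
  ⇒ Ordil vuyurlel
Only *vayarlel yields all of Mirevic vozorlel, Ordil vuyurlel.

*vayarlel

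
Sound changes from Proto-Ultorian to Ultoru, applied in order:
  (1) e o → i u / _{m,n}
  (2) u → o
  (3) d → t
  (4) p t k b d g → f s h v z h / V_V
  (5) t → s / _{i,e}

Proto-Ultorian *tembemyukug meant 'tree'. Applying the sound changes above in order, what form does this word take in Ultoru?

Ultoru: start from *tembemyukug.
  rule 1 (pre-nasal raising): tembemyukug → timbimyukug
  rule 2 (vowel merger): timbimyukug → timbimyokog
  rule 3: no change — timbimyokog
  rule 4 (intervocalic lenition): timbimyokog → timbimyohog
  rule 5 (palatalisation): timbimyohog → simbimyohog
  ⇒ Ultoru simbimyohog

simbimyohog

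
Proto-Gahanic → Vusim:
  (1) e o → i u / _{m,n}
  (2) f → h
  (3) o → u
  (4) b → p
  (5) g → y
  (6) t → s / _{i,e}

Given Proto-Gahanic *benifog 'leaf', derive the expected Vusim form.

pinihuy

Vusim: *benifog
  benifog → binifog   [pre-nasal raising]
  binifog → binihog   [unconditioned shift]
  binihog → binihug   [vowel merger]
  binihug → pinihug   [unconditioned shift]
  pinihug → pinihuy   [unconditioned shift]
  pinihuy (rule 6 does not apply)
  giving Vusim pinihuy.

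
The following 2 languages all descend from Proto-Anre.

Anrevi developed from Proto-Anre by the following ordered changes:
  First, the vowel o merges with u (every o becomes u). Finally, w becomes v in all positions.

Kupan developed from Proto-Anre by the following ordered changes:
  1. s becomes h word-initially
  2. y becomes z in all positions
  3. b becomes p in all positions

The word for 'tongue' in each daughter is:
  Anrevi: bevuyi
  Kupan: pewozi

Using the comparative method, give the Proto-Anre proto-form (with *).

Position 5: Anrevi has y, Kupan has z. Anrevi preserves y here (none of its changes turn any other segment into y), so the proto-segment is *y.
Position 4: Anrevi has u, Kupan has o. Kupan preserves o here (none of its changes turn any other segment into o), so the proto-segment is *o.
Position 3: Anrevi has v, Kupan has w. Kupan preserves w here (none of its changes turn any other segment into w), so the proto-segment is *w.
This points to *bewoyi. Verify forward in each daughter:
Anrevi: *bewoyi > bewuyi > bevuyi  (by vowel merger, unconditioned shift)
Kupan: *bewoyi > bewozi > pewozi  (by unconditioned shift, unconditioned shift)
Only *bewoyi yields all of Anrevi bevuyi, Kupan pewozi.

*bewoyi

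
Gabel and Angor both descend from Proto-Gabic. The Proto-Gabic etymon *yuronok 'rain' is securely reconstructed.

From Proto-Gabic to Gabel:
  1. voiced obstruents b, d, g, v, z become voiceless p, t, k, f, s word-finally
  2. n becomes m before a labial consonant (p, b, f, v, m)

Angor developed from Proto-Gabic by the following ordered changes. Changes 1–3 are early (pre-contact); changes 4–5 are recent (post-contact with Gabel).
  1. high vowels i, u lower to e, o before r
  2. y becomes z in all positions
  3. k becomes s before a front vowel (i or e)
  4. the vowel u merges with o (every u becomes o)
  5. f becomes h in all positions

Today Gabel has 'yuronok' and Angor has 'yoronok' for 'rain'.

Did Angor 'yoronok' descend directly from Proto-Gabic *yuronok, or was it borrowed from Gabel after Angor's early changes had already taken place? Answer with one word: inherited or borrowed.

If inherited, *yuronok would pass through all of Angor's changes:
Angor: *yuronok > yoronok > zoronok  (by pre-rhotic lowering, unconditioned shift)
If borrowed from Gabel 'yuronok' after the early changes, it would undergo only the recent ones:
  rule 4 (vowel merger): yuronok → yoronok
  rule 5 (unconditioned shift): no change (yoronok)
  ⇒ as a loan: yoronok
Angor 'yoronok' matches the loan outcome 'yoronok', not the inherited 'zoronok' — it skipped the early Angor changes, so it was borrowed from Gabel.

borrowed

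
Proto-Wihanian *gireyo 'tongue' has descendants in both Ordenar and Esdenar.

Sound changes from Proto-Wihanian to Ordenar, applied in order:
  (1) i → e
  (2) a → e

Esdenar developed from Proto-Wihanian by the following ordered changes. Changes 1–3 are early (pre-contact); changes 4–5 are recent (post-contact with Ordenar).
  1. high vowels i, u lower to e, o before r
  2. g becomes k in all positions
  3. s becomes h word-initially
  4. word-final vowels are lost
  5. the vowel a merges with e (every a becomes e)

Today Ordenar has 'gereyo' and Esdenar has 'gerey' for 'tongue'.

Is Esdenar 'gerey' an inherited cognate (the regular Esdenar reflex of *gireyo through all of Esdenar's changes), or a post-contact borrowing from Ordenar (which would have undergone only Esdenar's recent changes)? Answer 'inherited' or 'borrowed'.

borrowed

If inherited, *gireyo would pass through all of Esdenar's changes:
Esdenar: *gireyo > gereyo > kereyo > kerey  (by pre-rhotic lowering, unconditioned shift, apocope)
If borrowed from Ordenar 'gereyo' after the early changes, it would undergo only the recent ones:
  rule 4 (apocope): gereyo → gerey
  rule 5 (vowel merger): no change (gerey)
  ⇒ as a loan: gerey
Esdenar 'gerey' matches the loan outcome 'gerey', not the inherited 'kerey' — it skipped the early Esdenar changes, so it was borrowed from Ordenar.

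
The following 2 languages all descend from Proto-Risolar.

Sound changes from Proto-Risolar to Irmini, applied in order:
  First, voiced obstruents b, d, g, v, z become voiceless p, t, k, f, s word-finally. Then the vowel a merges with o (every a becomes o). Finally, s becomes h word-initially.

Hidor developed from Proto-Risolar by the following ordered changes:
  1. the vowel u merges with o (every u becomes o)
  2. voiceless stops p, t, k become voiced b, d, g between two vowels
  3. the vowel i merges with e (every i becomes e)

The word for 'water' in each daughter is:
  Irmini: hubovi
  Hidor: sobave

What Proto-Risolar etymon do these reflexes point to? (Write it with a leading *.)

Position 1: Irmini has h, Hidor has s. Hidor preserves s here (none of its changes turn any other segment into s), so the proto-segment is *s.
Position 2: Irmini has u, Hidor has o. Irmini preserves u here (none of its changes turn any other segment into u), so the proto-segment is *u.
Position 6: Irmini has i, Hidor has e. Irmini preserves i here (none of its changes turn any other segment into i), so the proto-segment is *i.
Continuing position by position gives *subavi; check it forward:
Irmini: *subavi
  subavi (rule 1 does not apply)
  subavi → subovi   [vowel merger]
  subovi → hubovi   [debuccalisation]
  giving Irmini hubovi.
Hidor: *subavi
  subavi → sobavi   [vowel merger]
  sobavi (rule 2 does not apply)
  sobavi → sobave   [vowel merger]
  giving Hidor sobave.
No other proto-form is consistent with every reflex, so the reconstruction is *subavi.

*subavi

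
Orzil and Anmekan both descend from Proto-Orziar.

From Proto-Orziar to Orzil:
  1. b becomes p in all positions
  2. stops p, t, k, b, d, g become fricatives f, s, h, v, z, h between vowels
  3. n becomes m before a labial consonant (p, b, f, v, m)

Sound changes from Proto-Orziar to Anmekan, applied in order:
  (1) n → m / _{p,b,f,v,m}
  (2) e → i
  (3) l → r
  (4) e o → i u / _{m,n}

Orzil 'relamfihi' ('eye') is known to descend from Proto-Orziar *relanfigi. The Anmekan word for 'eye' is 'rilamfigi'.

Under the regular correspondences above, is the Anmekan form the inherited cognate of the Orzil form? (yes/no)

no

Derive the expected Anmekan reflex of *relanfigi:
Anmekan: *relanfigi
  relanfigi → relamfigi   [nasal place assimilation]
  relamfigi → rilamfigi   [vowel merger]
  rilamfigi → riramfigi   [unconditioned shift]
  riramfigi (rule 4 does not apply)
  giving Anmekan riramfigi.
The regular Anmekan reflex would be 'riramfigi', but the attested form is 'rilamfigi'. The correspondence is irregular, so they are not cognates (the Anmekan form has a different source).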